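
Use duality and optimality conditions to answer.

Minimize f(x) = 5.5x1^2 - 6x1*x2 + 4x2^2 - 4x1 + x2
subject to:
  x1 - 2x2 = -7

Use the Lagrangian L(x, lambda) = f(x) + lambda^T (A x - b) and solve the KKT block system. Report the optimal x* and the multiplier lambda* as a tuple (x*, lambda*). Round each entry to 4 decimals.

Form the Lagrangian:
  L(x, lambda) = (1/2) x^T Q x + c^T x + lambda^T (A x - b)
Stationarity (grad_x L = 0): Q x + c + A^T lambda = 0.
Primal feasibility: A x = b.

This gives the KKT block system:
  [ Q   A^T ] [ x     ]   [-c ]
  [ A    0  ] [ lambda ] = [ b ]

Solving the linear system:
  x*      = (1.5, 4.25)
  lambda* = (13)
  f(x*)   = 44.625

x* = (1.5, 4.25), lambda* = (13)


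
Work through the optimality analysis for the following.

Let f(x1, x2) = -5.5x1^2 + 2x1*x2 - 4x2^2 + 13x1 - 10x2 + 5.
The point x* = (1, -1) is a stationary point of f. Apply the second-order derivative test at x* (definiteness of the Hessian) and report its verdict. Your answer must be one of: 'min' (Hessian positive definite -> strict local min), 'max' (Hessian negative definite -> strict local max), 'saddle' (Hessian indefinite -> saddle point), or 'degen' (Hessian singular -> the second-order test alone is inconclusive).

Compute the Hessian H = grad^2 f:
  H = [[-11, 2], [2, -8]]
Verify stationarity: grad f(x*) = H x* + g = (0, 0).
Eigenvalues of H: -12, -7.
Both eigenvalues < 0, so H is negative definite -> x* is a strict local max.

max


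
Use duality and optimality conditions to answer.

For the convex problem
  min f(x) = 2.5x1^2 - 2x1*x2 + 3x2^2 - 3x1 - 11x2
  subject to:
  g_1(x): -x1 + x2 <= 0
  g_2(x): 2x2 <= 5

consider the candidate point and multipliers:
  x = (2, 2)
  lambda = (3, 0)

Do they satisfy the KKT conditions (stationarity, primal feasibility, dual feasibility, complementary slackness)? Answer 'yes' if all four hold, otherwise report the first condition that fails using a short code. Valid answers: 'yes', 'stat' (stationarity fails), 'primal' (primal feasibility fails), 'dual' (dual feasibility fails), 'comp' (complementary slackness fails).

Gradient of f: grad f(x) = Q x + c = (3, -3)
Constraint values g_i(x) = a_i^T x - b_i:
  g_1((2, 2)) = 0
  g_2((2, 2)) = -1
Stationarity residual: grad f(x) + sum_i lambda_i a_i = (0, 0)
  -> stationarity OK
Primal feasibility (all g_i <= 0): OK
Dual feasibility (all lambda_i >= 0): OK
Complementary slackness (lambda_i * g_i(x) = 0 for all i): OK

Verdict: yes, KKT holds.

yes


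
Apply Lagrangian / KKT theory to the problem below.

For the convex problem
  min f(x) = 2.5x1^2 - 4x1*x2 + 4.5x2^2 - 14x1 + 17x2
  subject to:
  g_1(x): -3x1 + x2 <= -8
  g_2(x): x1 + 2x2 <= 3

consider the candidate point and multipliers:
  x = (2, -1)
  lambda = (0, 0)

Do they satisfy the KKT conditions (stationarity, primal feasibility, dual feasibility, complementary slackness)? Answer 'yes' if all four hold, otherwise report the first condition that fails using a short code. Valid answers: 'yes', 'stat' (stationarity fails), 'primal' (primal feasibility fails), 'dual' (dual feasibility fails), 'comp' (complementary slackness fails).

Gradient of f: grad f(x) = Q x + c = (0, 0)
Constraint values g_i(x) = a_i^T x - b_i:
  g_1((2, -1)) = 1
  g_2((2, -1)) = -3
Stationarity residual: grad f(x) + sum_i lambda_i a_i = (0, 0)
  -> stationarity OK
Primal feasibility (all g_i <= 0): FAILS
Dual feasibility (all lambda_i >= 0): OK
Complementary slackness (lambda_i * g_i(x) = 0 for all i): OK

Verdict: the first failing condition is primal_feasibility -> primal.

primal


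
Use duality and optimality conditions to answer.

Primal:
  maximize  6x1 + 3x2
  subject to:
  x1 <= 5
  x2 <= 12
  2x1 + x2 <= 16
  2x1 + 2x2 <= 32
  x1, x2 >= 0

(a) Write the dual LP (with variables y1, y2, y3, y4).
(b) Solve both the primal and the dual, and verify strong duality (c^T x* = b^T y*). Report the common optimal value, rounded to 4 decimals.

The standard primal-dual pair for 'max c^T x s.t. A x <= b, x >= 0' is:
  Dual:  min b^T y  s.t.  A^T y >= c,  y >= 0.

So the dual LP is:
  minimize  5y1 + 12y2 + 16y3 + 32y4
  subject to:
    y1 + 2y3 + 2y4 >= 6
    y2 + y3 + 2y4 >= 3
    y1, y2, y3, y4 >= 0

Solving the primal: x* = (5, 6).
  primal value c^T x* = 48.
Solving the dual: y* = (0, 0, 3, 0).
  dual value b^T y* = 48.
Strong duality: c^T x* = b^T y*. Confirmed.

48


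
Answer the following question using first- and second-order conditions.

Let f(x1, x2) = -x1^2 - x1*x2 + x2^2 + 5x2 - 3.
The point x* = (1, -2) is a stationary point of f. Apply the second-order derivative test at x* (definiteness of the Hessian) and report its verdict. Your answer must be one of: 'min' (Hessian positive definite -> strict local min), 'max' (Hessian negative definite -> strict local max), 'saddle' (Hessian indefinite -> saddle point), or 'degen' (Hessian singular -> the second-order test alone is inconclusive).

Compute the Hessian H = grad^2 f:
  H = [[-2, -1], [-1, 2]]
Verify stationarity: grad f(x*) = H x* + g = (0, 0).
Eigenvalues of H: -2.2361, 2.2361.
Eigenvalues have mixed signs, so H is indefinite -> x* is a saddle point.

saddle


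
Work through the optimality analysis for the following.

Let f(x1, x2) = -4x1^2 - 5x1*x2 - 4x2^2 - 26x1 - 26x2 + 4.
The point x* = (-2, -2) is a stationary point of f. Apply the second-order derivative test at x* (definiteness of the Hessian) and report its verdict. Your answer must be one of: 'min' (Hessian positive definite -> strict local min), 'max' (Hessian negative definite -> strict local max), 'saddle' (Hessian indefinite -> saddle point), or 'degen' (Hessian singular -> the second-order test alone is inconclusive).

Compute the Hessian H = grad^2 f:
  H = [[-8, -5], [-5, -8]]
Verify stationarity: grad f(x*) = H x* + g = (0, 0).
Eigenvalues of H: -13, -3.
Both eigenvalues < 0, so H is negative definite -> x* is a strict local max.

max


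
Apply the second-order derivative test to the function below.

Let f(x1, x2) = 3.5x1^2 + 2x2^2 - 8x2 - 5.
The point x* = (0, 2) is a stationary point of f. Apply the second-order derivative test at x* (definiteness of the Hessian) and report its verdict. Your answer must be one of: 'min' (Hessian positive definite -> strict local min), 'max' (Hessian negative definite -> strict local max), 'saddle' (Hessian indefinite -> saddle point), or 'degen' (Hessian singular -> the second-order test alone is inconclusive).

Compute the Hessian H = grad^2 f:
  H = [[7, 0], [0, 4]]
Verify stationarity: grad f(x*) = H x* + g = (0, 0).
Eigenvalues of H: 4, 7.
Both eigenvalues > 0, so H is positive definite -> x* is a strict local min.

min


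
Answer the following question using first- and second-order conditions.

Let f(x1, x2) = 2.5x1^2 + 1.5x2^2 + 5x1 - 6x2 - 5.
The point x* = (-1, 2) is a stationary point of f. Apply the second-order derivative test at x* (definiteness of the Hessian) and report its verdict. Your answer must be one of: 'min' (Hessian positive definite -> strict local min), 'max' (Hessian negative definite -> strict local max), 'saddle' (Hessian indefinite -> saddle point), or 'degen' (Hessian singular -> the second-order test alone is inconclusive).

Compute the Hessian H = grad^2 f:
  H = [[5, 0], [0, 3]]
Verify stationarity: grad f(x*) = H x* + g = (0, 0).
Eigenvalues of H: 3, 5.
Both eigenvalues > 0, so H is positive definite -> x* is a strict local min.

min


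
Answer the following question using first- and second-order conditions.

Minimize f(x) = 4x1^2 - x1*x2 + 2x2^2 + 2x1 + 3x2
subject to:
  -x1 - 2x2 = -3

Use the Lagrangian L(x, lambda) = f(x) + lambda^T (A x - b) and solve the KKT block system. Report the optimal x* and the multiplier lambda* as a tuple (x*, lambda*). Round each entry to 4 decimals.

Form the Lagrangian:
  L(x, lambda) = (1/2) x^T Q x + c^T x + lambda^T (A x - b)
Stationarity (grad_x L = 0): Q x + c + A^T lambda = 0.
Primal feasibility: A x = b.

This gives the KKT block system:
  [ Q   A^T ] [ x     ]   [-c ]
  [ A    0  ] [ lambda ] = [ b ]

Solving the linear system:
  x*      = (0.4, 1.3)
  lambda* = (3.9)
  f(x*)   = 8.2

x* = (0.4, 1.3), lambda* = (3.9)


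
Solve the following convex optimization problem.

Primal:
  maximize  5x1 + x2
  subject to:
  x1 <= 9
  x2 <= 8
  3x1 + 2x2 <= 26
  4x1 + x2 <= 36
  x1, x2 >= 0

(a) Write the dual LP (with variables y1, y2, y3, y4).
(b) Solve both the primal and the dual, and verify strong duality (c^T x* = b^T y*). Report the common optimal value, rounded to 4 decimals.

The standard primal-dual pair for 'max c^T x s.t. A x <= b, x >= 0' is:
  Dual:  min b^T y  s.t.  A^T y >= c,  y >= 0.

So the dual LP is:
  minimize  9y1 + 8y2 + 26y3 + 36y4
  subject to:
    y1 + 3y3 + 4y4 >= 5
    y2 + 2y3 + y4 >= 1
    y1, y2, y3, y4 >= 0

Solving the primal: x* = (8.6667, 0).
  primal value c^T x* = 43.3333.
Solving the dual: y* = (0, 0, 1.6667, 0).
  dual value b^T y* = 43.3333.
Strong duality: c^T x* = b^T y*. Confirmed.

43.3333


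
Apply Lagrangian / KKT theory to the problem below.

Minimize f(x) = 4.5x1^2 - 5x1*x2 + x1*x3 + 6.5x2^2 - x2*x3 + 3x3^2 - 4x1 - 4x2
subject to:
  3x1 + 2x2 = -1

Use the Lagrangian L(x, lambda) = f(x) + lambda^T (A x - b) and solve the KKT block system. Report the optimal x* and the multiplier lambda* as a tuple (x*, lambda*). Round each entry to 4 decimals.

Form the Lagrangian:
  L(x, lambda) = (1/2) x^T Q x + c^T x + lambda^T (A x - b)
Stationarity (grad_x L = 0): Q x + c + A^T lambda = 0.
Primal feasibility: A x = b.

This gives the KKT block system:
  [ Q   A^T ] [ x     ]   [-c ]
  [ A    0  ] [ lambda ] = [ b ]

Solving the linear system:
  x*      = (-0.269, -0.0966, 0.0287)
  lambda* = (1.9697)
  f(x*)   = 1.7159

x* = (-0.269, -0.0966, 0.0287), lambda* = (1.9697)


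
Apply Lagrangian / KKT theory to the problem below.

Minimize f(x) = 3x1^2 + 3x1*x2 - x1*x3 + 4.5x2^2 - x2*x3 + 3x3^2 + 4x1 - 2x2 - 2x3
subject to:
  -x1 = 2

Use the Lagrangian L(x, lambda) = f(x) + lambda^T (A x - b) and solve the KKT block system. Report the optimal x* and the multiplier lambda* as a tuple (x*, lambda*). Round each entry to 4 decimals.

Form the Lagrangian:
  L(x, lambda) = (1/2) x^T Q x + c^T x + lambda^T (A x - b)
Stationarity (grad_x L = 0): Q x + c + A^T lambda = 0.
Primal feasibility: A x = b.

This gives the KKT block system:
  [ Q   A^T ] [ x     ]   [-c ]
  [ A    0  ] [ lambda ] = [ b ]

Solving the linear system:
  x*      = (-2, 0.9057, 0.1509)
  lambda* = (-5.434)
  f(x*)   = 0.3774

x* = (-2, 0.9057, 0.1509), lambda* = (-5.434)


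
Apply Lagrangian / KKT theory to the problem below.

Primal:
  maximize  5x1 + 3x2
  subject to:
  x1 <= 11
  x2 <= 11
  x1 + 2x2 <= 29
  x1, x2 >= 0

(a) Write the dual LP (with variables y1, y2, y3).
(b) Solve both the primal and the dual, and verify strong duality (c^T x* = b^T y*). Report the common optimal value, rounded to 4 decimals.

The standard primal-dual pair for 'max c^T x s.t. A x <= b, x >= 0' is:
  Dual:  min b^T y  s.t.  A^T y >= c,  y >= 0.

So the dual LP is:
  minimize  11y1 + 11y2 + 29y3
  subject to:
    y1 + y3 >= 5
    y2 + 2y3 >= 3
    y1, y2, y3 >= 0

Solving the primal: x* = (11, 9).
  primal value c^T x* = 82.
Solving the dual: y* = (3.5, 0, 1.5).
  dual value b^T y* = 82.
Strong duality: c^T x* = b^T y*. Confirmed.

82


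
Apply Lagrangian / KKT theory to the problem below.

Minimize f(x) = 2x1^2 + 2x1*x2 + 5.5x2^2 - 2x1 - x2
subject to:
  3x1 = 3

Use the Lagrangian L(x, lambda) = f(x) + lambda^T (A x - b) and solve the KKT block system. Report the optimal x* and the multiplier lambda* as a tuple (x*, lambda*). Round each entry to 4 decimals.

Form the Lagrangian:
  L(x, lambda) = (1/2) x^T Q x + c^T x + lambda^T (A x - b)
Stationarity (grad_x L = 0): Q x + c + A^T lambda = 0.
Primal feasibility: A x = b.

This gives the KKT block system:
  [ Q   A^T ] [ x     ]   [-c ]
  [ A    0  ] [ lambda ] = [ b ]

Solving the linear system:
  x*      = (1, -0.0909)
  lambda* = (-0.6061)
  f(x*)   = -0.0455

x* = (1, -0.0909), lambda* = (-0.6061)


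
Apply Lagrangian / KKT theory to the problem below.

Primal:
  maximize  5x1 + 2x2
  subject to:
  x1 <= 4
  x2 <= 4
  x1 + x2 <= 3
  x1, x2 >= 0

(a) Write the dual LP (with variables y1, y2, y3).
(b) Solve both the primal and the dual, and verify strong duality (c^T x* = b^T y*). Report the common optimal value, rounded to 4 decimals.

The standard primal-dual pair for 'max c^T x s.t. A x <= b, x >= 0' is:
  Dual:  min b^T y  s.t.  A^T y >= c,  y >= 0.

So the dual LP is:
  minimize  4y1 + 4y2 + 3y3
  subject to:
    y1 + y3 >= 5
    y2 + y3 >= 2
    y1, y2, y3 >= 0

Solving the primal: x* = (3, 0).
  primal value c^T x* = 15.
Solving the dual: y* = (0, 0, 5).
  dual value b^T y* = 15.
Strong duality: c^T x* = b^T y*. Confirmed.

15


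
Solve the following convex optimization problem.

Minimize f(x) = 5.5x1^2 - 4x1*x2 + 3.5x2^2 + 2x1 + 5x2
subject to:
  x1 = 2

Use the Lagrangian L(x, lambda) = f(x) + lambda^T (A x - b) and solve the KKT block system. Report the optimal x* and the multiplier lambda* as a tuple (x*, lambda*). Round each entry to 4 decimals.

Form the Lagrangian:
  L(x, lambda) = (1/2) x^T Q x + c^T x + lambda^T (A x - b)
Stationarity (grad_x L = 0): Q x + c + A^T lambda = 0.
Primal feasibility: A x = b.

This gives the KKT block system:
  [ Q   A^T ] [ x     ]   [-c ]
  [ A    0  ] [ lambda ] = [ b ]

Solving the linear system:
  x*      = (2, 0.4286)
  lambda* = (-22.2857)
  f(x*)   = 25.3571

x* = (2, 0.4286), lambda* = (-22.2857)


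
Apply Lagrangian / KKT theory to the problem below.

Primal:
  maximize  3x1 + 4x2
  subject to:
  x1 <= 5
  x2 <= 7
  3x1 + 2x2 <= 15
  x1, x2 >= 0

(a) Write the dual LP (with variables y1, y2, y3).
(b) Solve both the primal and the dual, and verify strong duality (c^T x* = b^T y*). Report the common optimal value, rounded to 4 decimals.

The standard primal-dual pair for 'max c^T x s.t. A x <= b, x >= 0' is:
  Dual:  min b^T y  s.t.  A^T y >= c,  y >= 0.

So the dual LP is:
  minimize  5y1 + 7y2 + 15y3
  subject to:
    y1 + 3y3 >= 3
    y2 + 2y3 >= 4
    y1, y2, y3 >= 0

Solving the primal: x* = (0.3333, 7).
  primal value c^T x* = 29.
Solving the dual: y* = (0, 2, 1).
  dual value b^T y* = 29.
Strong duality: c^T x* = b^T y*. Confirmed.

29


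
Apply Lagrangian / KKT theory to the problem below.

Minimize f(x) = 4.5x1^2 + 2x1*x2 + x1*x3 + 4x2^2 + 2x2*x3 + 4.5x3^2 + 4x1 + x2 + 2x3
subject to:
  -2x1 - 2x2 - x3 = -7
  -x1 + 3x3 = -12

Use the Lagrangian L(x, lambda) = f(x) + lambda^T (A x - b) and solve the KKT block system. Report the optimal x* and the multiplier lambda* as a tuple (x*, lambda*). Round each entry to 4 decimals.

Form the Lagrangian:
  L(x, lambda) = (1/2) x^T Q x + c^T x + lambda^T (A x - b)
Stationarity (grad_x L = 0): Q x + c + A^T lambda = 0.
Primal feasibility: A x = b.

This gives the KKT block system:
  [ Q   A^T ] [ x     ]   [-c ]
  [ A    0  ] [ lambda ] = [ b ]

Solving the linear system:
  x*      = (2.5978, 2.4692, -3.1341)
  lambda* = (9.8406, 9.5036)
  f(x*)   = 94.76

x* = (2.5978, 2.4692, -3.1341), lambda* = (9.8406, 9.5036)


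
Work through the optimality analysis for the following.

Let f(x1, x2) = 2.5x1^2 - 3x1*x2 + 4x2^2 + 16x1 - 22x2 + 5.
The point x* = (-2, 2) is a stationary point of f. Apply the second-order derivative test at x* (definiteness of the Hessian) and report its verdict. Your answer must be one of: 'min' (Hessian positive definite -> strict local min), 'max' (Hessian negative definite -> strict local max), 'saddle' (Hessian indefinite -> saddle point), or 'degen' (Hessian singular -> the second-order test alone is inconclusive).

Compute the Hessian H = grad^2 f:
  H = [[5, -3], [-3, 8]]
Verify stationarity: grad f(x*) = H x* + g = (0, 0).
Eigenvalues of H: 3.1459, 9.8541.
Both eigenvalues > 0, so H is positive definite -> x* is a strict local min.

min


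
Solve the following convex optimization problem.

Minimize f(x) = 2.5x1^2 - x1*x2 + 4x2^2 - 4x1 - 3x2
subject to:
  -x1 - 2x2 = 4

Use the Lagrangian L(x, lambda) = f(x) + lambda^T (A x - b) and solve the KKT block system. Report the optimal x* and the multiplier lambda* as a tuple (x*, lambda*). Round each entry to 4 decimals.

Form the Lagrangian:
  L(x, lambda) = (1/2) x^T Q x + c^T x + lambda^T (A x - b)
Stationarity (grad_x L = 0): Q x + c + A^T lambda = 0.
Primal feasibility: A x = b.

This gives the KKT block system:
  [ Q   A^T ] [ x     ]   [-c ]
  [ A    0  ] [ lambda ] = [ b ]

Solving the linear system:
  x*      = (-0.9375, -1.5312)
  lambda* = (-7.1562)
  f(x*)   = 18.4844

x* = (-0.9375, -1.5312), lambda* = (-7.1562)


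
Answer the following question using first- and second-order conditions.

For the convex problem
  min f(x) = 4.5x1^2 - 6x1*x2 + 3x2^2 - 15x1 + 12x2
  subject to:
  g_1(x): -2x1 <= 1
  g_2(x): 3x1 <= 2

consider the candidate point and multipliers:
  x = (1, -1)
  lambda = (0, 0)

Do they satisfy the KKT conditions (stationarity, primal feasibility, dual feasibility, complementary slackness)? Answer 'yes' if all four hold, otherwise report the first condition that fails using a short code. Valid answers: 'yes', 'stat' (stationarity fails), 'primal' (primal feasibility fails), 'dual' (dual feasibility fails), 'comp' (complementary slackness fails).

Gradient of f: grad f(x) = Q x + c = (0, 0)
Constraint values g_i(x) = a_i^T x - b_i:
  g_1((1, -1)) = -3
  g_2((1, -1)) = 1
Stationarity residual: grad f(x) + sum_i lambda_i a_i = (0, 0)
  -> stationarity OK
Primal feasibility (all g_i <= 0): FAILS
Dual feasibility (all lambda_i >= 0): OK
Complementary slackness (lambda_i * g_i(x) = 0 for all i): OK

Verdict: the first failing condition is primal_feasibility -> primal.

primal


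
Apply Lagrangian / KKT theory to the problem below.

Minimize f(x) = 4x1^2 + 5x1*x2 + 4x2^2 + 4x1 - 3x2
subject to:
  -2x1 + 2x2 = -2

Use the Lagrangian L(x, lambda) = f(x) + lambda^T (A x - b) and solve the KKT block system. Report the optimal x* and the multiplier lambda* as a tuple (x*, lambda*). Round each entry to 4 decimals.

Form the Lagrangian:
  L(x, lambda) = (1/2) x^T Q x + c^T x + lambda^T (A x - b)
Stationarity (grad_x L = 0): Q x + c + A^T lambda = 0.
Primal feasibility: A x = b.

This gives the KKT block system:
  [ Q   A^T ] [ x     ]   [-c ]
  [ A    0  ] [ lambda ] = [ b ]

Solving the linear system:
  x*      = (0.4615, -0.5385)
  lambda* = (2.5)
  f(x*)   = 4.2308

x* = (0.4615, -0.5385), lambda* = (2.5)


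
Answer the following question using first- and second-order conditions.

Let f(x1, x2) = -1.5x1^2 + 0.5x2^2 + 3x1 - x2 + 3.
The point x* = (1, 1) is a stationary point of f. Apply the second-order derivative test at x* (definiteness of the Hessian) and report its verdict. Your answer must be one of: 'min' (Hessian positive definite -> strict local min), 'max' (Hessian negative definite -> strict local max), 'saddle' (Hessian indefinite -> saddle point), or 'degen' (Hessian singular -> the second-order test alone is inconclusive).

Compute the Hessian H = grad^2 f:
  H = [[-3, 0], [0, 1]]
Verify stationarity: grad f(x*) = H x* + g = (0, 0).
Eigenvalues of H: -3, 1.
Eigenvalues have mixed signs, so H is indefinite -> x* is a saddle point.

saddle


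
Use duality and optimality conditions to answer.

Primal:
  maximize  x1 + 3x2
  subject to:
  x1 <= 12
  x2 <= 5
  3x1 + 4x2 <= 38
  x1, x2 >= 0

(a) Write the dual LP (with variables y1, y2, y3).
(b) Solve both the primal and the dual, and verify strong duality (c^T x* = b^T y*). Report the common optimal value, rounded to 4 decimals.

The standard primal-dual pair for 'max c^T x s.t. A x <= b, x >= 0' is:
  Dual:  min b^T y  s.t.  A^T y >= c,  y >= 0.

So the dual LP is:
  minimize  12y1 + 5y2 + 38y3
  subject to:
    y1 + 3y3 >= 1
    y2 + 4y3 >= 3
    y1, y2, y3 >= 0

Solving the primal: x* = (6, 5).
  primal value c^T x* = 21.
Solving the dual: y* = (0, 1.6667, 0.3333).
  dual value b^T y* = 21.
Strong duality: c^T x* = b^T y*. Confirmed.

21


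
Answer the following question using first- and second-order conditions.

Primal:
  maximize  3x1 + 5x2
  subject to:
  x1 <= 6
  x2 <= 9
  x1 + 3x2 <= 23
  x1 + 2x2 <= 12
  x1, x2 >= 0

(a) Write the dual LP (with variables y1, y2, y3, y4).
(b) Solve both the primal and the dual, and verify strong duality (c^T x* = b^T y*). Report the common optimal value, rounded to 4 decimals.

The standard primal-dual pair for 'max c^T x s.t. A x <= b, x >= 0' is:
  Dual:  min b^T y  s.t.  A^T y >= c,  y >= 0.

So the dual LP is:
  minimize  6y1 + 9y2 + 23y3 + 12y4
  subject to:
    y1 + y3 + y4 >= 3
    y2 + 3y3 + 2y4 >= 5
    y1, y2, y3, y4 >= 0

Solving the primal: x* = (6, 3).
  primal value c^T x* = 33.
Solving the dual: y* = (0.5, 0, 0, 2.5).
  dual value b^T y* = 33.
Strong duality: c^T x* = b^T y*. Confirmed.

33


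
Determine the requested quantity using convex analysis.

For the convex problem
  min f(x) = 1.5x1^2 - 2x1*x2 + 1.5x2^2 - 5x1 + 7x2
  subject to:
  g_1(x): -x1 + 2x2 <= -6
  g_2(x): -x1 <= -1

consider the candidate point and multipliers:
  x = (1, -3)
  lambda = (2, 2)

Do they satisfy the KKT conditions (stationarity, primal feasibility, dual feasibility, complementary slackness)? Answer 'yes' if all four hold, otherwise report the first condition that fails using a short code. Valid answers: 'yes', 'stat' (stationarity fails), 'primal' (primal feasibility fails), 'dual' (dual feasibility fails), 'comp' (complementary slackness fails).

Gradient of f: grad f(x) = Q x + c = (4, -4)
Constraint values g_i(x) = a_i^T x - b_i:
  g_1((1, -3)) = -1
  g_2((1, -3)) = 0
Stationarity residual: grad f(x) + sum_i lambda_i a_i = (0, 0)
  -> stationarity OK
Primal feasibility (all g_i <= 0): OK
Dual feasibility (all lambda_i >= 0): OK
Complementary slackness (lambda_i * g_i(x) = 0 for all i): FAILS

Verdict: the first failing condition is complementary_slackness -> comp.

comp


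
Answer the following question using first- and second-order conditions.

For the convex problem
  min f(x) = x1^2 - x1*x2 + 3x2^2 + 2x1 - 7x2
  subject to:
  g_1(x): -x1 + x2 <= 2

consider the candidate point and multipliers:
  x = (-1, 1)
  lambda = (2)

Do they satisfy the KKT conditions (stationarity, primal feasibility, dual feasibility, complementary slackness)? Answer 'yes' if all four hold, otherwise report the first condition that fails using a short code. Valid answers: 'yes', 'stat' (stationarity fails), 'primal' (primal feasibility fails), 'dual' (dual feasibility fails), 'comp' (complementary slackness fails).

Gradient of f: grad f(x) = Q x + c = (-1, 0)
Constraint values g_i(x) = a_i^T x - b_i:
  g_1((-1, 1)) = 0
Stationarity residual: grad f(x) + sum_i lambda_i a_i = (-3, 2)
  -> stationarity FAILS
Primal feasibility (all g_i <= 0): OK
Dual feasibility (all lambda_i >= 0): OK
Complementary slackness (lambda_i * g_i(x) = 0 for all i): OK

Verdict: the first failing condition is stationarity -> stat.

stat


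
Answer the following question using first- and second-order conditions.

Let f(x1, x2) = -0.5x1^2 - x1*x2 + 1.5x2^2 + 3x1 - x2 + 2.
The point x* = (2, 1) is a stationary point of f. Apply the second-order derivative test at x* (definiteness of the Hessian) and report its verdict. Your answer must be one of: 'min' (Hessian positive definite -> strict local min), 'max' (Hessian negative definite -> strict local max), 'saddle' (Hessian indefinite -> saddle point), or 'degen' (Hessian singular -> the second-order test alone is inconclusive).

Compute the Hessian H = grad^2 f:
  H = [[-1, -1], [-1, 3]]
Verify stationarity: grad f(x*) = H x* + g = (0, 0).
Eigenvalues of H: -1.2361, 3.2361.
Eigenvalues have mixed signs, so H is indefinite -> x* is a saddle point.

saddle


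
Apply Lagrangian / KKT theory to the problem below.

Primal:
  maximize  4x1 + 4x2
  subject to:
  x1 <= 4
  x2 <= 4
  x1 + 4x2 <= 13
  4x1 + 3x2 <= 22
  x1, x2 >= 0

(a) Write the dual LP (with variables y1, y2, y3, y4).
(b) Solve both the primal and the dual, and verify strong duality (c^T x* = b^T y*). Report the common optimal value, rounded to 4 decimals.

The standard primal-dual pair for 'max c^T x s.t. A x <= b, x >= 0' is:
  Dual:  min b^T y  s.t.  A^T y >= c,  y >= 0.

So the dual LP is:
  minimize  4y1 + 4y2 + 13y3 + 22y4
  subject to:
    y1 + y3 + 4y4 >= 4
    y2 + 4y3 + 3y4 >= 4
    y1, y2, y3, y4 >= 0

Solving the primal: x* = (3.7692, 2.3077).
  primal value c^T x* = 24.3077.
Solving the dual: y* = (0, 0, 0.3077, 0.9231).
  dual value b^T y* = 24.3077.
Strong duality: c^T x* = b^T y*. Confirmed.

24.3077


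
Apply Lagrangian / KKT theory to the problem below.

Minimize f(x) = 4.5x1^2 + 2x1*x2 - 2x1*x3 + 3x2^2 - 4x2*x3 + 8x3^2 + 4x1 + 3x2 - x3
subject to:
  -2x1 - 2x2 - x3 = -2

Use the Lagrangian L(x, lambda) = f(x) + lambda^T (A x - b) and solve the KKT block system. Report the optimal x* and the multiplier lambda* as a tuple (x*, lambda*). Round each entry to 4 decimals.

Form the Lagrangian:
  L(x, lambda) = (1/2) x^T Q x + c^T x + lambda^T (A x - b)
Stationarity (grad_x L = 0): Q x + c + A^T lambda = 0.
Primal feasibility: A x = b.

This gives the KKT block system:
  [ Q   A^T ] [ x     ]   [-c ]
  [ A    0  ] [ lambda ] = [ b ]

Solving the linear system:
  x*      = (0.1202, 0.6701, 0.4195)
  lambda* = (2.7914)
  f(x*)   = 3.8271

x* = (0.1202, 0.6701, 0.4195), lambda* = (2.7914)


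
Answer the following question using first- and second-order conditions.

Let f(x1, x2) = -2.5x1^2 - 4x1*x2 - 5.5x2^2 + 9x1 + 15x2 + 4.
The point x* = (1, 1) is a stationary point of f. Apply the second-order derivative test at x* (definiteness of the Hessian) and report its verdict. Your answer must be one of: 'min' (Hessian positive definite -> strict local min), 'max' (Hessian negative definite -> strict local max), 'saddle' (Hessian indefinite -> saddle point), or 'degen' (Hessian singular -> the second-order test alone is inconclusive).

Compute the Hessian H = grad^2 f:
  H = [[-5, -4], [-4, -11]]
Verify stationarity: grad f(x*) = H x* + g = (0, 0).
Eigenvalues of H: -13, -3.
Both eigenvalues < 0, so H is negative definite -> x* is a strict local max.

max


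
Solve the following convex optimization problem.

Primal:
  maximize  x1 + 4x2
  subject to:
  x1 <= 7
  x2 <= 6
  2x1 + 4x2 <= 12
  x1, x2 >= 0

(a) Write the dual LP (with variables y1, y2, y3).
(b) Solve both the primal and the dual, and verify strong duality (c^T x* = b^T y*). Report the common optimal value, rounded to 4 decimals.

The standard primal-dual pair for 'max c^T x s.t. A x <= b, x >= 0' is:
  Dual:  min b^T y  s.t.  A^T y >= c,  y >= 0.

So the dual LP is:
  minimize  7y1 + 6y2 + 12y3
  subject to:
    y1 + 2y3 >= 1
    y2 + 4y3 >= 4
    y1, y2, y3 >= 0

Solving the primal: x* = (0, 3).
  primal value c^T x* = 12.
Solving the dual: y* = (0, 0, 1).
  dual value b^T y* = 12.
Strong duality: c^T x* = b^T y*. Confirmed.

12


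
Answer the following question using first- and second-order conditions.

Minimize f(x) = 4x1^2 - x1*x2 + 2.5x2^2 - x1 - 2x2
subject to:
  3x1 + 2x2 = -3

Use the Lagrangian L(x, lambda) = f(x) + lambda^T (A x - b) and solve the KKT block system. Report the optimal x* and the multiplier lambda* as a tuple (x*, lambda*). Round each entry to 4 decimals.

Form the Lagrangian:
  L(x, lambda) = (1/2) x^T Q x + c^T x + lambda^T (A x - b)
Stationarity (grad_x L = 0): Q x + c + A^T lambda = 0.
Primal feasibility: A x = b.

This gives the KKT block system:
  [ Q   A^T ] [ x     ]   [-c ]
  [ A    0  ] [ lambda ] = [ b ]

Solving the linear system:
  x*      = (-0.6629, -0.5056)
  lambda* = (1.9326)
  f(x*)   = 3.736

x* = (-0.6629, -0.5056), lambda* = (1.9326)


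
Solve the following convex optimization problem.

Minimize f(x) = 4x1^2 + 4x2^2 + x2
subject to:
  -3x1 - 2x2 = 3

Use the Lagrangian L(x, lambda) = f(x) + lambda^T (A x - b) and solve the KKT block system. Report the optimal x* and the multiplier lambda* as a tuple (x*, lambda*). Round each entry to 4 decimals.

Form the Lagrangian:
  L(x, lambda) = (1/2) x^T Q x + c^T x + lambda^T (A x - b)
Stationarity (grad_x L = 0): Q x + c + A^T lambda = 0.
Primal feasibility: A x = b.

This gives the KKT block system:
  [ Q   A^T ] [ x     ]   [-c ]
  [ A    0  ] [ lambda ] = [ b ]

Solving the linear system:
  x*      = (-0.6346, -0.5481)
  lambda* = (-1.6923)
  f(x*)   = 2.2644

x* = (-0.6346, -0.5481), lambda* = (-1.6923)


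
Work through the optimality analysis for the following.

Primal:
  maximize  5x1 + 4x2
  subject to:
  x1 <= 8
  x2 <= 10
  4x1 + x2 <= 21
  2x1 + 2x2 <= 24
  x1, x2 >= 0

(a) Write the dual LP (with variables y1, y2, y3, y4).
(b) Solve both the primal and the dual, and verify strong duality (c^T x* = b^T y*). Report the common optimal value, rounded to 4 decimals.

The standard primal-dual pair for 'max c^T x s.t. A x <= b, x >= 0' is:
  Dual:  min b^T y  s.t.  A^T y >= c,  y >= 0.

So the dual LP is:
  minimize  8y1 + 10y2 + 21y3 + 24y4
  subject to:
    y1 + 4y3 + 2y4 >= 5
    y2 + y3 + 2y4 >= 4
    y1, y2, y3, y4 >= 0

Solving the primal: x* = (3, 9).
  primal value c^T x* = 51.
Solving the dual: y* = (0, 0, 0.3333, 1.8333).
  dual value b^T y* = 51.
Strong duality: c^T x* = b^T y*. Confirmed.

51


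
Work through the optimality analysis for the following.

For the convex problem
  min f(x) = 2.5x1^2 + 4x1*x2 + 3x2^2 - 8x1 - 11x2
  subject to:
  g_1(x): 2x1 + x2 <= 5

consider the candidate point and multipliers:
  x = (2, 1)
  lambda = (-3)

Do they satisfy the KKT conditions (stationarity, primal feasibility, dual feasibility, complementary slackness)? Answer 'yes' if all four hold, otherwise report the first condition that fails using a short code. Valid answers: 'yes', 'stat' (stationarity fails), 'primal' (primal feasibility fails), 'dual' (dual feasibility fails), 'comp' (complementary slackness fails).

Gradient of f: grad f(x) = Q x + c = (6, 3)
Constraint values g_i(x) = a_i^T x - b_i:
  g_1((2, 1)) = 0
Stationarity residual: grad f(x) + sum_i lambda_i a_i = (0, 0)
  -> stationarity OK
Primal feasibility (all g_i <= 0): OK
Dual feasibility (all lambda_i >= 0): FAILS
Complementary slackness (lambda_i * g_i(x) = 0 for all i): OK

Verdict: the first failing condition is dual_feasibility -> dual.

dual


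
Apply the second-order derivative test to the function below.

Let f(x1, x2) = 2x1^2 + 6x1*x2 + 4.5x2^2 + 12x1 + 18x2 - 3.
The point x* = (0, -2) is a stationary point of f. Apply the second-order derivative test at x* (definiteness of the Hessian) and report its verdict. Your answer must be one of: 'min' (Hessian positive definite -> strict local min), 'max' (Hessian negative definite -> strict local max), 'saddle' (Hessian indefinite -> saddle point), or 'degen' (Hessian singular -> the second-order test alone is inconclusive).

Compute the Hessian H = grad^2 f:
  H = [[4, 6], [6, 9]]
Verify stationarity: grad f(x*) = H x* + g = (0, 0).
Eigenvalues of H: 0, 13.
H has a zero eigenvalue (singular; positive semidefinite but not definite), so H is neither positive definite, negative definite, nor indefinite. The second-order test alone is inconclusive -> degen.
(Indeed, f is constant along the null direction of H through x*, so x* is not a strict local extremum.)

degen


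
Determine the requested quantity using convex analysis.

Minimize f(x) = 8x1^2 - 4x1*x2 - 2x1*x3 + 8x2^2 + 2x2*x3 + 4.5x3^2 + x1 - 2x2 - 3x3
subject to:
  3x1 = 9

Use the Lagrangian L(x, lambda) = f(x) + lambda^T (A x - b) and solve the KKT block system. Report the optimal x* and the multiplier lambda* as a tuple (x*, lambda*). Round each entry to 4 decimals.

Form the Lagrangian:
  L(x, lambda) = (1/2) x^T Q x + c^T x + lambda^T (A x - b)
Stationarity (grad_x L = 0): Q x + c + A^T lambda = 0.
Primal feasibility: A x = b.

This gives the KKT block system:
  [ Q   A^T ] [ x     ]   [-c ]
  [ A    0  ] [ lambda ] = [ b ]

Solving the linear system:
  x*      = (3, 0.7714, 0.8286)
  lambda* = (-14.7524)
  f(x*)   = 65.8714

x* = (3, 0.7714, 0.8286), lambda* = (-14.7524)


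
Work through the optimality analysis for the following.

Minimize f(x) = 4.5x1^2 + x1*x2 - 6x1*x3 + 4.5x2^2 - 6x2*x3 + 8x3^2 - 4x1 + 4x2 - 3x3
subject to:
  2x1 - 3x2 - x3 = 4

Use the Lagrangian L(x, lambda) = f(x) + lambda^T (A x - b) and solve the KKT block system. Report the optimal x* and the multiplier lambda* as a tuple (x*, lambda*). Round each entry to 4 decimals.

Form the Lagrangian:
  L(x, lambda) = (1/2) x^T Q x + c^T x + lambda^T (A x - b)
Stationarity (grad_x L = 0): Q x + c + A^T lambda = 0.
Primal feasibility: A x = b.

This gives the KKT block system:
  [ Q   A^T ] [ x     ]   [-c ]
  [ A    0  ] [ lambda ] = [ b ]

Solving the linear system:
  x*      = (0.8694, -0.8022, 0.1455)
  lambda* = (-1.0746)
  f(x*)   = -1.4123

x* = (0.8694, -0.8022, 0.1455), lambda* = (-1.0746)


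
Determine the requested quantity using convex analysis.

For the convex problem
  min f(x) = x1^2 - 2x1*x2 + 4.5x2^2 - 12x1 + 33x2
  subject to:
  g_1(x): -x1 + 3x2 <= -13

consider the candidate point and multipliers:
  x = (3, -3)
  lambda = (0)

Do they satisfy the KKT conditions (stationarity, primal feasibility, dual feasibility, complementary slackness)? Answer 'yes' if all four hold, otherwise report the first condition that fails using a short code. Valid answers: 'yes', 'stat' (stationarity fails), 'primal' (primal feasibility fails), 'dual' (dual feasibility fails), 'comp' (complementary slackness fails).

Gradient of f: grad f(x) = Q x + c = (0, 0)
Constraint values g_i(x) = a_i^T x - b_i:
  g_1((3, -3)) = 1
Stationarity residual: grad f(x) + sum_i lambda_i a_i = (0, 0)
  -> stationarity OK
Primal feasibility (all g_i <= 0): FAILS
Dual feasibility (all lambda_i >= 0): OK
Complementary slackness (lambda_i * g_i(x) = 0 for all i): OK

Verdict: the first failing condition is primal_feasibility -> primal.

primal


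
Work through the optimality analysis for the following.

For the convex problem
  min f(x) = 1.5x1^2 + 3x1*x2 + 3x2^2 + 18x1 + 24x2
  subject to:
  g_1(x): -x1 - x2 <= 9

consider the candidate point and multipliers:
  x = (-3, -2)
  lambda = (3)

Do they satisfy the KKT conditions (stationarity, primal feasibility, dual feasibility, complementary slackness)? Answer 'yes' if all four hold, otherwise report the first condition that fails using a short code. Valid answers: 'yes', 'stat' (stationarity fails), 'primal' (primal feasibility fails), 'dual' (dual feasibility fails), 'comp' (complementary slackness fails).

Gradient of f: grad f(x) = Q x + c = (3, 3)
Constraint values g_i(x) = a_i^T x - b_i:
  g_1((-3, -2)) = -4
Stationarity residual: grad f(x) + sum_i lambda_i a_i = (0, 0)
  -> stationarity OK
Primal feasibility (all g_i <= 0): OK
Dual feasibility (all lambda_i >= 0): OK
Complementary slackness (lambda_i * g_i(x) = 0 for all i): FAILS

Verdict: the first failing condition is complementary_slackness -> comp.

comp


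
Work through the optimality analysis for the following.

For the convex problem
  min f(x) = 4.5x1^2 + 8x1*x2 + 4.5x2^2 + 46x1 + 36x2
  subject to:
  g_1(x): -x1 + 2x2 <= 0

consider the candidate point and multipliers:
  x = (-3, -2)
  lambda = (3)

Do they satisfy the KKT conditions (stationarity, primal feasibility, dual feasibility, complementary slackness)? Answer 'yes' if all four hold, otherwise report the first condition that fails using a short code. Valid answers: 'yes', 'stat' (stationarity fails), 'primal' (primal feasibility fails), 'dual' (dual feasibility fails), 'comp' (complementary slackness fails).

Gradient of f: grad f(x) = Q x + c = (3, -6)
Constraint values g_i(x) = a_i^T x - b_i:
  g_1((-3, -2)) = -1
Stationarity residual: grad f(x) + sum_i lambda_i a_i = (0, 0)
  -> stationarity OK
Primal feasibility (all g_i <= 0): OK
Dual feasibility (all lambda_i >= 0): OK
Complementary slackness (lambda_i * g_i(x) = 0 for all i): FAILS

Verdict: the first failing condition is complementary_slackness -> comp.

comp


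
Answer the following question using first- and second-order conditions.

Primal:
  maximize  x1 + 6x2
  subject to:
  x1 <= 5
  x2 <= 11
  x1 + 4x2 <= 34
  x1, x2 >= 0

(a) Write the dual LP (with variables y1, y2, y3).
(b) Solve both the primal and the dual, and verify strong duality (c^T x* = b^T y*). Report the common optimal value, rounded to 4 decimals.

The standard primal-dual pair for 'max c^T x s.t. A x <= b, x >= 0' is:
  Dual:  min b^T y  s.t.  A^T y >= c,  y >= 0.

So the dual LP is:
  minimize  5y1 + 11y2 + 34y3
  subject to:
    y1 + y3 >= 1
    y2 + 4y3 >= 6
    y1, y2, y3 >= 0

Solving the primal: x* = (0, 8.5).
  primal value c^T x* = 51.
Solving the dual: y* = (0, 0, 1.5).
  dual value b^T y* = 51.
Strong duality: c^T x* = b^T y*. Confirmed.

51


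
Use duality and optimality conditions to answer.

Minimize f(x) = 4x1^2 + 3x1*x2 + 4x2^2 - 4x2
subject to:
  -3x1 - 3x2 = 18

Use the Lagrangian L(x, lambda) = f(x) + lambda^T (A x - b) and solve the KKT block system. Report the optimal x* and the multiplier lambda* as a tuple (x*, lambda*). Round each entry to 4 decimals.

Form the Lagrangian:
  L(x, lambda) = (1/2) x^T Q x + c^T x + lambda^T (A x - b)
Stationarity (grad_x L = 0): Q x + c + A^T lambda = 0.
Primal feasibility: A x = b.

This gives the KKT block system:
  [ Q   A^T ] [ x     ]   [-c ]
  [ A    0  ] [ lambda ] = [ b ]

Solving the linear system:
  x*      = (-3.4, -2.6)
  lambda* = (-11.6667)
  f(x*)   = 110.2

x* = (-3.4, -2.6), lambda* = (-11.6667)


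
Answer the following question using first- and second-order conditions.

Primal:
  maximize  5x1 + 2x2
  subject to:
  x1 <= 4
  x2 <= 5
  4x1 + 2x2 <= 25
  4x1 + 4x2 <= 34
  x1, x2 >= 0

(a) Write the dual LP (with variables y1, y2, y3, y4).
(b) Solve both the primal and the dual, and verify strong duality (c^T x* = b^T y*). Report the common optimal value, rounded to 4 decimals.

The standard primal-dual pair for 'max c^T x s.t. A x <= b, x >= 0' is:
  Dual:  min b^T y  s.t.  A^T y >= c,  y >= 0.

So the dual LP is:
  minimize  4y1 + 5y2 + 25y3 + 34y4
  subject to:
    y1 + 4y3 + 4y4 >= 5
    y2 + 2y3 + 4y4 >= 2
    y1, y2, y3, y4 >= 0

Solving the primal: x* = (4, 4.5).
  primal value c^T x* = 29.
Solving the dual: y* = (1, 0, 1, 0).
  dual value b^T y* = 29.
Strong duality: c^T x* = b^T y*. Confirmed.

29


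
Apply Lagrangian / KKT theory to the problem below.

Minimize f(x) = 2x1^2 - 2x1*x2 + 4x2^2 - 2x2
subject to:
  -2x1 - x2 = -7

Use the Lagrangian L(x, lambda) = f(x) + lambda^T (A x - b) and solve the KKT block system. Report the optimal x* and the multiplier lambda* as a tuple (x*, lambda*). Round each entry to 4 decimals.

Form the Lagrangian:
  L(x, lambda) = (1/2) x^T Q x + c^T x + lambda^T (A x - b)
Stationarity (grad_x L = 0): Q x + c + A^T lambda = 0.
Primal feasibility: A x = b.

This gives the KKT block system:
  [ Q   A^T ] [ x     ]   [-c ]
  [ A    0  ] [ lambda ] = [ b ]

Solving the linear system:
  x*      = (2.7727, 1.4545)
  lambda* = (4.0909)
  f(x*)   = 12.8636

x* = (2.7727, 1.4545), lambda* = (4.0909)


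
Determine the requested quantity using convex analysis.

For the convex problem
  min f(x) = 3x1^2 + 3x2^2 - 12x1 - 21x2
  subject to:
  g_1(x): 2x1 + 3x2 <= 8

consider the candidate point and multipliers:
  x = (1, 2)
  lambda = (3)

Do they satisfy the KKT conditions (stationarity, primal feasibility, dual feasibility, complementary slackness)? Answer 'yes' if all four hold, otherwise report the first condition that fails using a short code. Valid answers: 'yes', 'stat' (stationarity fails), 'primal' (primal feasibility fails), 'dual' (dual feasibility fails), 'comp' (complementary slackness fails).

Gradient of f: grad f(x) = Q x + c = (-6, -9)
Constraint values g_i(x) = a_i^T x - b_i:
  g_1((1, 2)) = 0
Stationarity residual: grad f(x) + sum_i lambda_i a_i = (0, 0)
  -> stationarity OK
Primal feasibility (all g_i <= 0): OK
Dual feasibility (all lambda_i >= 0): OK
Complementary slackness (lambda_i * g_i(x) = 0 for all i): OK

Verdict: yes, KKT holds.

yes


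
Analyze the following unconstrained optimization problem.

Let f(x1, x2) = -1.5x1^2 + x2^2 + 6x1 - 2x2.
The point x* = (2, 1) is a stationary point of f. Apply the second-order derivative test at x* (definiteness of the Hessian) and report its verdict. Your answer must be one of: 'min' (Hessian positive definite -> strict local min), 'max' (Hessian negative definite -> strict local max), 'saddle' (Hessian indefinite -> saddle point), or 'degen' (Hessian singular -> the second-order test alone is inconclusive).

Compute the Hessian H = grad^2 f:
  H = [[-3, 0], [0, 2]]
Verify stationarity: grad f(x*) = H x* + g = (0, 0).
Eigenvalues of H: -3, 2.
Eigenvalues have mixed signs, so H is indefinite -> x* is a saddle point.

saddle
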